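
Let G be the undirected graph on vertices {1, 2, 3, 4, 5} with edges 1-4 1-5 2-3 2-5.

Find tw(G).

1

A width-1 tree decomposition is:
Bags: B1 = {2, 3}  B2 = {2, 5}  B3 = {1, 5}  B4 = {1, 4}
Tree: B1–B2, B2–B3, B3–B4
Each bag holds 2 vertices, so the decomposition has width 1, which upper-bounds the treewidth. G has an edge, so its treewidth is at least 1. Combining the bounds, tw(G) = 1.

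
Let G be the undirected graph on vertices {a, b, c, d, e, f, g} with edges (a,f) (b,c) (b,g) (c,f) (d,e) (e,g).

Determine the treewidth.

A width-1 tree decomposition is:
Bags: B1 = {a, f}  B2 = {c, f}  B3 = {b, c}  B4 = {b, g}  B5 = {e, g}  B6 = {d, e}
Tree: B1–B2, B2–B3, B3–B4, B4–B5, B5–B6
The largest bag has 2 vertices, giving width 1; this decomposition certifies tw(G) ≤ 1. Since G has at least one edge (e.g. a–f), it is not an edgeless graph, so tw(G) ≥ 1. Combining the bounds, tw(G) = 1.

1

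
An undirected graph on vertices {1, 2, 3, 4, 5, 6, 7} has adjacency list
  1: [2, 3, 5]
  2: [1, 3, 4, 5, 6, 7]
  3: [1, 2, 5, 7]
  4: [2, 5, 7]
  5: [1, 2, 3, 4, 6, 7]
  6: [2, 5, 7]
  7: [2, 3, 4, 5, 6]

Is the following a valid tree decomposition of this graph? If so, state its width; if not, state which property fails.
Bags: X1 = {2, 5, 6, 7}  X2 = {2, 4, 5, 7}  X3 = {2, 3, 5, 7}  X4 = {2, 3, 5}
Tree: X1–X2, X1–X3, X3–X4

No — vertex 1 appears in no bag.

A tree decomposition must satisfy three properties: every vertex lies in some bag; for every edge, both endpoints lie together in some bag; and for every vertex, the bags containing it form a connected subtree. Here vertex 1 appears in no bag, so the decomposition is invalid.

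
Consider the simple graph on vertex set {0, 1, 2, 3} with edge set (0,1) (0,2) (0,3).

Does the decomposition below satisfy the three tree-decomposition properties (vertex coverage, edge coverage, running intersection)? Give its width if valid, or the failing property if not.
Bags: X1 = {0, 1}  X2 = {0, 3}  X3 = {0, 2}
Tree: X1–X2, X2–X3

Vertex coverage: the bags together contain {0, 1, 2, 3}, the full vertex set. Edge coverage: each edge of G has both endpoints in at least one bag. Running intersection: for every vertex, the bags containing it form a connected subtree. All three properties hold, so this is a valid tree decomposition of width max|bag| − 1 = 1, and hence tw(G) ≤ 1.

Yes; width 1.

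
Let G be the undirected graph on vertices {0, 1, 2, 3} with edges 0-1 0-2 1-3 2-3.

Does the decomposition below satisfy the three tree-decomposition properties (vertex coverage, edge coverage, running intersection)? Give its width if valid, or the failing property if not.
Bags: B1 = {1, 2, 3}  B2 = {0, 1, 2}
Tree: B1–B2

Checking the three conditions: (i) the bags cover all of {0, 1, 2, 3}; (ii) for each edge, some bag contains both endpoints; (iii) the bags containing any fixed vertex form a subtree. All hold, so the decomposition is valid with width 3 − 1 = 2.

Yes; width 2.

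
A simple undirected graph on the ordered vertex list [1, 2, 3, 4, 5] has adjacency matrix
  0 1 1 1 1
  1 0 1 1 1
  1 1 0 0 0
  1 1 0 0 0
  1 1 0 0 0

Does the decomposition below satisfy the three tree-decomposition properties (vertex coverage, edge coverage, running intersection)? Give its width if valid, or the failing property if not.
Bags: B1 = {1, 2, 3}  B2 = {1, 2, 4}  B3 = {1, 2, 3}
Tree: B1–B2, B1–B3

No — vertex 5 appears in no bag.

A tree decomposition must satisfy three properties: every vertex lies in some bag; for every edge, both endpoints lie together in some bag; and for every vertex, the bags containing it form a connected subtree. Here vertex 5 appears in no bag, so the decomposition is invalid.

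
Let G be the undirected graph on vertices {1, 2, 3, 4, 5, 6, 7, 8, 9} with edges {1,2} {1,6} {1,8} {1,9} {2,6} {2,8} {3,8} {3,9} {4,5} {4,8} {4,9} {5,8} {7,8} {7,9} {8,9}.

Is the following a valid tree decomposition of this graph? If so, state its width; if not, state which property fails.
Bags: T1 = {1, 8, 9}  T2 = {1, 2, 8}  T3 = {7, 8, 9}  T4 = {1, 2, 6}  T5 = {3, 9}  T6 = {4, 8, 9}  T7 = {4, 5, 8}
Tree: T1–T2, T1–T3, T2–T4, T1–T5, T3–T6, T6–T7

A tree decomposition must satisfy three properties: every vertex lies in some bag; for every edge, both endpoints lie together in some bag; and for every vertex, the bags containing it form a connected subtree. Here edge (8,3) lies in no bag, so the decomposition is invalid.

No — edge (8,3) lies in no bag.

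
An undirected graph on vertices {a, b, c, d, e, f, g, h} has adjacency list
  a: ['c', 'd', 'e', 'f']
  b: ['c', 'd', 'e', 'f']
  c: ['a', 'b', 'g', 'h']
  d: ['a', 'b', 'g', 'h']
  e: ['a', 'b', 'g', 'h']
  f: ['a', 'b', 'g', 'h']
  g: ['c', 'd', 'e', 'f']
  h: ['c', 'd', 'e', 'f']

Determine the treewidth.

A width-4 tree decomposition is:
Bags: B1 = {a, b, d, g, h}  B2 = {a, b, f, g, h}  B3 = {a, b, e, g, h}  B4 = {a, b, c, g, h}
Tree: B1–B2, B2–B3, B3–B4
Every bag has size at most 5, so the width is 5 − 1 = 4 and tw(G) ≤ 4. For the lower bound: the 5 vertex sets {b,d}, {f,g}, {e,h}, {a}, {c} are disjoint, each induces a connected subgraph, and every pair is joined by at least one edge of G. Contracting each set to a single vertex therefore yields K_{5} as a minor, and since treewidth is minor-monotone, tw(G) ≥ tw(K_{5}) = 4. Hence tw(G) = 4 exactly.

4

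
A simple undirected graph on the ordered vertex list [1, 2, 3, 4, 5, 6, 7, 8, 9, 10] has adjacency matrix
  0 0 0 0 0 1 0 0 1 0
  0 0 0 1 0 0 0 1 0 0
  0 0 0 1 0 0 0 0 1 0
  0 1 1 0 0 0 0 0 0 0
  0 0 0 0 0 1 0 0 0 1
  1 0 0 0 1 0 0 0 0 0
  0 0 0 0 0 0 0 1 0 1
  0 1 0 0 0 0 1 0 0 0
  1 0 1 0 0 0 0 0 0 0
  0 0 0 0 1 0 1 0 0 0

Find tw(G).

2

A width-2 tree decomposition is:
Bags: B1 = {2, 4, 8}  B2 = {3, 4, 8}  B3 = {3, 8, 9}  B4 = {1, 8, 9}  B5 = {1, 6, 8}  B6 = {5, 6, 8}  B7 = {5, 8, 10}  B8 = {7, 8, 10}
Tree: B1–B2, B2–B3, B3–B4, B4–B5, B5–B6, B6–B7, B7–B8
Each bag holds 3 vertices, so the decomposition has width 2, which upper-bounds the treewidth. For the lower bound, G contains the cycle 8–2–4–3–9–1–6–5–10–7–8, so G is not a forest; only forests have treewidth ≤ 1, hence tw(G) ≥ 2. The upper and lower bounds meet at 2, so that is the treewidth.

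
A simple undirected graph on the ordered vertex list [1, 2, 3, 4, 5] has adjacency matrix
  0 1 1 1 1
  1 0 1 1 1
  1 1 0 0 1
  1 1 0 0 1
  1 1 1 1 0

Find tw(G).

A width-3 tree decomposition is:
Bags: B1 = {1, 2, 3, 5}  B2 = {1, 2, 4, 5}
Tree: B1–B2
Each bag holds 4 vertices, so the decomposition has width 3, which upper-bounds the treewidth. Conversely, {1, 2, 3, 5} is a clique of size 4, and the vertices of any clique must share a bag in every tree decomposition; so some bag has ≥ 4 vertices and tw(G) ≥ 3. Hence tw(G) = 3 exactly.

3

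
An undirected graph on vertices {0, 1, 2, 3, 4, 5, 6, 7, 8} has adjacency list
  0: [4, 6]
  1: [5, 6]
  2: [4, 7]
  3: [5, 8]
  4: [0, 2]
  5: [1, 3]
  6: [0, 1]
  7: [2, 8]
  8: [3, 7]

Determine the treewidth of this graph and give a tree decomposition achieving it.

Each bag holds 3 vertices, so the decomposition has width 2, which upper-bounds the treewidth. The edges 6–0–4–2–7–8–3–5–1–6 form a cycle, so G is not a tree and its treewidth is at least 2. Hence tw(G) = 2 exactly.

Treewidth 2.
One such decomposition:
Bags: B1 = {0, 4, 6}  B2 = {2, 4, 6}  B3 = {2, 6, 7}  B4 = {6, 7, 8}  B5 = {3, 6, 8}  B6 = {3, 5, 6}  B7 = {1, 5, 6}
Tree: B1–B2, B2–B3, B3–B4, B4–B5, B5–B6, B6–B7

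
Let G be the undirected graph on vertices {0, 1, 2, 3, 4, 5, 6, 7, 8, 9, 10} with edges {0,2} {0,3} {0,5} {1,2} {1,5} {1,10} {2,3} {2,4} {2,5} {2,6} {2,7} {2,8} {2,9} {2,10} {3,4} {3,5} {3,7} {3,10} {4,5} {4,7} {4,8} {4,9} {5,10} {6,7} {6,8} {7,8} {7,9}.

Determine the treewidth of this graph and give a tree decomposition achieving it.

Each bag holds 4 vertices, so the decomposition has width 3, which upper-bounds the treewidth. For the lower bound, the 4 vertices {1, 2, 5, 10} are pairwise adjacent, and any tree decomposition puts a clique entirely inside one bag — forcing width ≥ 3. The upper and lower bounds meet at 3, so that is the treewidth.

Treewidth 3.
One optimal decomposition is:
Bags: B1 = {2, 3, 4, 5}  B2 = {2, 3, 4, 7}  B3 = {2, 3, 5, 10}  B4 = {2, 4, 7, 9}  B5 = {0, 2, 3, 5}  B6 = {1, 2, 5, 10}  B7 = {2, 4, 7, 8}  B8 = {2, 6, 7, 8}
Tree: B1–B2, B1–B3, B2–B4, B3–B5, B3–B6, B2–B7, B7–B8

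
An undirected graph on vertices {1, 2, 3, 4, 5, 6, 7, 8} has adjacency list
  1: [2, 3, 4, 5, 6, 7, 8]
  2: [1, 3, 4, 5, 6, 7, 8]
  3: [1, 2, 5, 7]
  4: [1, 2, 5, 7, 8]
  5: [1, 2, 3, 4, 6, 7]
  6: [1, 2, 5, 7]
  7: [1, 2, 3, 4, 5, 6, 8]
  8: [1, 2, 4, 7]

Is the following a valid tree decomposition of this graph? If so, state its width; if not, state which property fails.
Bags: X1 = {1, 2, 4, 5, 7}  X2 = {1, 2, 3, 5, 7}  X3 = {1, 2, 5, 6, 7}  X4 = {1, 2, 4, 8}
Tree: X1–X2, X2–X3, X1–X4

A tree decomposition must satisfy three properties: every vertex lies in some bag; for every edge, both endpoints lie together in some bag; and for every vertex, the bags containing it form a connected subtree. Here edge (7,8) lies in no bag, so the decomposition is invalid.

No — edge (7,8) lies in no bag.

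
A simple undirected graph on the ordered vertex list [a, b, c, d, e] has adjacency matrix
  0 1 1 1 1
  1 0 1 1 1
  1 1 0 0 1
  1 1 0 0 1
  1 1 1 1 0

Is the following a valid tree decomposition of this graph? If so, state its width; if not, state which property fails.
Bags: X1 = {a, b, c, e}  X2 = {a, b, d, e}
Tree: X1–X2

Yes; width 3.

Checking the three conditions: (i) the bags cover all of {a, b, c, d, e}; (ii) for each edge, some bag contains both endpoints; (iii) the bags containing any fixed vertex form a subtree. All hold, so the decomposition is valid with width 4 − 1 = 3.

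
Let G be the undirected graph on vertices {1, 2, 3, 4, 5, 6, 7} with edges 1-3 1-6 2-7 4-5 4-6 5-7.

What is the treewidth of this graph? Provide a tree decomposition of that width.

Every bag has size at most 2, so the width is 2 − 1 = 1 and tw(G) ≤ 1. Any graph with an edge has treewidth ≥ 1, and G has the edge 3–1. Combining the bounds, tw(G) = 1.

Treewidth 1.
Bags: B1 = {1, 3}  B2 = {1, 6}  B3 = {4, 6}  B4 = {4, 5}  B5 = {5, 7}  B6 = {2, 7}
Tree: B1–B2, B2–B3, B3–B4, B4–B5, B5–B6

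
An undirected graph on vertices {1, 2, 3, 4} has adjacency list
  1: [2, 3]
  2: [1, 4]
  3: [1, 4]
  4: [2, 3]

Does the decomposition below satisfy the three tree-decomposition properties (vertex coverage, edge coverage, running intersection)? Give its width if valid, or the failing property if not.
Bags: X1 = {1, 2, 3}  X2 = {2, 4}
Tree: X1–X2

A tree decomposition must satisfy three properties: every vertex lies in some bag; for every edge, both endpoints lie together in some bag; and for every vertex, the bags containing it form a connected subtree. Here edge (3,4) lies in no bag, so the decomposition is invalid.

No — edge (3,4) lies in no bag.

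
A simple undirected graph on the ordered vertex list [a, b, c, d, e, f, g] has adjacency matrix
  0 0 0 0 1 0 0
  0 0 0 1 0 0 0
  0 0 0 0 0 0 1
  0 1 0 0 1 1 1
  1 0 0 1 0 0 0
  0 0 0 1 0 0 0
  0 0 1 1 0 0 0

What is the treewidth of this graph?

A width-1 tree decomposition is:
Bags: B1 = {b, d}  B2 = {d, e}  B3 = {d, g}  B4 = {c, g}  B5 = {d, f}  B6 = {a, e}
Tree: B1–B2, B2–B3, B3–B4, B2–B5, B2–B6
The largest bag has 2 vertices, giving width 1; this decomposition certifies tw(G) ≤ 1. Any graph with an edge has treewidth ≥ 1, and G has the edge b–d. The upper and lower bounds meet at 1, so that is the treewidth.

1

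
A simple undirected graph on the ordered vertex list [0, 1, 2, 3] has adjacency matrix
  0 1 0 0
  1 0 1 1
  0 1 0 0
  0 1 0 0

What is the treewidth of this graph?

A width-1 tree decomposition is:
Bags: B1 = {1, 3}  B2 = {0, 1}  B3 = {1, 2}
Tree: B1–B2, B1–B3
Every bag has size at most 2, so the width is 2 − 1 = 1 and tw(G) ≤ 1. Since G has at least one edge (e.g. 3–1), it is not an edgeless graph, so tw(G) ≥ 1. Combining the bounds, tw(G) = 1.

1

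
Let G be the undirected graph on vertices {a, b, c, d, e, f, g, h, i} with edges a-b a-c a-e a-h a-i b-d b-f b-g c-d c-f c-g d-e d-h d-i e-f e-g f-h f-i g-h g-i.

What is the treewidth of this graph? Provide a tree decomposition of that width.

The largest bag has 5 vertices, giving width 4; this decomposition certifies tw(G) ≤ 4. For the lower bound: the 5 vertex sets {e,f}, {a,c}, {d,h}, {g}, {b} are disjoint, each induces a connected subgraph, and every pair is joined by at least one edge of G. Contracting each set to a single vertex therefore yields K_{5} as a minor, and since treewidth is minor-monotone, tw(G) ≥ tw(K_{5}) = 4. Hence tw(G) = 4 exactly.

Treewidth 4.
One optimal decomposition is:
Bags: B1 = {a, d, e, f, g}  B2 = {a, c, d, f, g}  B3 = {a, d, f, g, h}  B4 = {a, b, d, f, g}  B5 = {a, d, f, g, i}
Tree: B1–B2, B2–B3, B3–B4, B4–B5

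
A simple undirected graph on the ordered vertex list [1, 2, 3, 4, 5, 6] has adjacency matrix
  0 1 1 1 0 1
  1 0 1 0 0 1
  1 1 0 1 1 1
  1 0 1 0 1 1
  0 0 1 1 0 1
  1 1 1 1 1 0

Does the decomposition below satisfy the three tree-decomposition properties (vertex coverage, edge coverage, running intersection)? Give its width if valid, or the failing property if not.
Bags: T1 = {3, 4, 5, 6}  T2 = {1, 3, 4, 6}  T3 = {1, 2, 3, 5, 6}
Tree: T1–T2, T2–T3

A tree decomposition must satisfy three properties: every vertex lies in some bag; for every edge, both endpoints lie together in some bag; and for every vertex, the bags containing it form a connected subtree. Here bags containing vertex 5 are not connected in the tree, so the decomposition is invalid.

No — bags containing vertex 5 are not connected in the tree.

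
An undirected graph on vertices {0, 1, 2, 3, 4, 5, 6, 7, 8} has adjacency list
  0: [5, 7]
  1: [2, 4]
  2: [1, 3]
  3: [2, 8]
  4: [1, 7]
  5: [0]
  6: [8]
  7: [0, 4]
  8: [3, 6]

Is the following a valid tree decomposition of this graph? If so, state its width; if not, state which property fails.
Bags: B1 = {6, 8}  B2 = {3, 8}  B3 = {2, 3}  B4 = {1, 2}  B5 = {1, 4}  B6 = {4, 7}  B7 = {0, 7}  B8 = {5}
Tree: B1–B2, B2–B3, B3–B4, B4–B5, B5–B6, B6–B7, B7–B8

No — edge (0,5) lies in no bag.

A tree decomposition must satisfy three properties: every vertex lies in some bag; for every edge, both endpoints lie together in some bag; and for every vertex, the bags containing it form a connected subtree. Here edge (0,5) lies in no bag, so the decomposition is invalid.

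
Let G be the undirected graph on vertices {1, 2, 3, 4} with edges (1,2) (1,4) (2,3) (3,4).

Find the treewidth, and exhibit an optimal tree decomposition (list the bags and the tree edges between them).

Treewidth 2.
One optimal decomposition is:
Bags: B1 = {2, 3, 4}  B2 = {1, 2, 4}
Tree: B1–B2

Each bag holds 3 vertices, so the decomposition has width 2, which upper-bounds the treewidth. Since 2–3–4–1–2 is a cycle in G, G is not acyclic. Forests are exactly the graphs of treewidth ≤ 1, so tw(G) ≥ 2. The upper and lower bounds meet at 2, so that is the treewidth.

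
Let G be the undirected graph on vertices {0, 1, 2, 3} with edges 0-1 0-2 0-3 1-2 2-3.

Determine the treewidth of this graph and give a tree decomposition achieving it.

Treewidth 2.
One optimal decomposition is:
Bags: B1 = {0, 1, 2}  B2 = {0, 2, 3}
Tree: B1–B2

Every bag has size at most 3, so the width is 3 − 1 = 2 and tw(G) ≤ 2. On the other hand G contains the 3-clique {0, 1, 2}. A clique must lie in a single bag of any decomposition, so no decomposition can have width below 2. The upper and lower bounds meet at 2, so that is the treewidth.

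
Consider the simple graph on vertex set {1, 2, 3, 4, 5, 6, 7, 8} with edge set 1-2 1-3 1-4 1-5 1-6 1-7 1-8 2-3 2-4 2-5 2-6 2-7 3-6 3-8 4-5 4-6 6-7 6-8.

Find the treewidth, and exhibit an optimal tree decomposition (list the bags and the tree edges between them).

Treewidth 3.
One optimal decomposition is:
Bags: B1 = {1, 2, 4, 6}  B2 = {1, 2, 3, 6}  B3 = {1, 2, 4, 5}  B4 = {1, 2, 6, 7}  B5 = {1, 3, 6, 8}
Tree: B1–B2, B1–B3, B1–B4, B2–B5

Each bag holds 4 vertices, so the decomposition has width 3, which upper-bounds the treewidth. On the other hand G contains the 4-clique {1, 3, 6, 8}. A clique must lie in a single bag of any decomposition, so no decomposition can have width below 3. Therefore the treewidth is 3.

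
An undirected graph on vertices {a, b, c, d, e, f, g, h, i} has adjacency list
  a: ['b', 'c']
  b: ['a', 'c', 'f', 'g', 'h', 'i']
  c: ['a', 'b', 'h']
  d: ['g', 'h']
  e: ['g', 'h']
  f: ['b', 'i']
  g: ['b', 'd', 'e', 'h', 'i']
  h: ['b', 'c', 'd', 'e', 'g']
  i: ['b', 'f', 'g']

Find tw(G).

A width-2 tree decomposition is:
Bags: B1 = {b, g, h}  B2 = {b, c, h}  B3 = {a, b, c}  B4 = {e, g, h}  B5 = {b, g, i}  B6 = {b, f, i}  B7 = {d, g, h}
Tree: B1–B2, B2–B3, B1–B4, B1–B5, B5–B6, B4–B7
The largest bag has 3 vertices, giving width 2; this decomposition certifies tw(G) ≤ 2. On the other hand G contains the 3-clique {d, g, h}. A clique must lie in a single bag of any decomposition, so no decomposition can have width below 2. The upper and lower bounds meet at 2, so that is the treewidth.

2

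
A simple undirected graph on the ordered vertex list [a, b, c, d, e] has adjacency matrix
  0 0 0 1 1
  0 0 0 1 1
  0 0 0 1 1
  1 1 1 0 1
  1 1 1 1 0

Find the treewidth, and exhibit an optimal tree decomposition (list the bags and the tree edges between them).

The largest bag has 3 vertices, giving width 2; this decomposition certifies tw(G) ≤ 2. On the other hand G contains the 3-clique {c, d, e}. A clique must lie in a single bag of any decomposition, so no decomposition can have width below 2. The upper and lower bounds meet at 2, so that is the treewidth.

Treewidth 2.
One optimal decomposition is:
Bags: B1 = {a, d, e}  B2 = {c, d, e}  B3 = {b, d, e}
Tree: B1–B2, B2–B3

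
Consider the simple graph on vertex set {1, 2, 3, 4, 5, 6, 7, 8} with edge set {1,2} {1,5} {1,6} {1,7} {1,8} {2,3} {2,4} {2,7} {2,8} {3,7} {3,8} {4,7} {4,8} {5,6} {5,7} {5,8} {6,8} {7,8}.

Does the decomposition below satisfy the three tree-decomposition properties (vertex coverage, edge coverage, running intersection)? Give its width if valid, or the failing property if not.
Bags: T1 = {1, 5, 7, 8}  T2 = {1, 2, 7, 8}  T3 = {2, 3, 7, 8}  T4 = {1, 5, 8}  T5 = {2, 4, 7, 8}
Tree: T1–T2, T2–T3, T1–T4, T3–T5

No — vertex 6 appears in no bag.

A tree decomposition must satisfy three properties: every vertex lies in some bag; for every edge, both endpoints lie together in some bag; and for every vertex, the bags containing it form a connected subtree. Here vertex 6 appears in no bag, so the decomposition is invalid.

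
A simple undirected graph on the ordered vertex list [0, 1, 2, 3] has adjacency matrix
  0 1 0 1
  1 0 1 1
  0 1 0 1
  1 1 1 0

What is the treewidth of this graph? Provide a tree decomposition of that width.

Every bag has size at most 3, so the width is 3 − 1 = 2 and tw(G) ≤ 2. For the lower bound, the 3 vertices {0, 1, 3} are pairwise adjacent, and any tree decomposition puts a clique entirely inside one bag — forcing width ≥ 2. Combining the bounds, tw(G) = 2.

Treewidth 2.
One such decomposition:
Bags: B1 = {0, 1, 3}  B2 = {1, 2, 3}
Tree: B1–B2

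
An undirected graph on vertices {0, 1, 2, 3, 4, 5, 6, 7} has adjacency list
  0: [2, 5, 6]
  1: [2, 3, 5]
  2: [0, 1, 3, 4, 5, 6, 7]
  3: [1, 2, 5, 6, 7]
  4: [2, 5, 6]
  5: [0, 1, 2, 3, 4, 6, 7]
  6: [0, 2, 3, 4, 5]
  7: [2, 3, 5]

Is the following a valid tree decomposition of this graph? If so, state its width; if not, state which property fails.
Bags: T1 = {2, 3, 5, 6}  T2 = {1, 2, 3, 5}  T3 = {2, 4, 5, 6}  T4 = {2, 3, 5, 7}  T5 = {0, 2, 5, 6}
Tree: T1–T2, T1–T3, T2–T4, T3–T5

Checking the three conditions: (i) the bags cover all of {0, 1, 2, 3, 4, 5, 6, 7}; (ii) for each edge, some bag contains both endpoints; (iii) the bags containing any fixed vertex form a subtree. All hold, so the decomposition is valid with width 4 − 1 = 3.

Yes; width 3.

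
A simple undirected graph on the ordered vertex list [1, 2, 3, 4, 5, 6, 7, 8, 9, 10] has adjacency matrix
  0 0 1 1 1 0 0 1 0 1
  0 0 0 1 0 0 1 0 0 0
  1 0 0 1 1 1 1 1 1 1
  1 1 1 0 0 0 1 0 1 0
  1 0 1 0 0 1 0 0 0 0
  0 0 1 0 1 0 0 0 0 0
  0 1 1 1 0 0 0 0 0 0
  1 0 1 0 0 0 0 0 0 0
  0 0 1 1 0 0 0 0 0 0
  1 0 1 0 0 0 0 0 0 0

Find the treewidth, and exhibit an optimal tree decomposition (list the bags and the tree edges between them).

Each bag holds 3 vertices, so the decomposition has width 2, which upper-bounds the treewidth. For the lower bound, the 3 vertices {2, 4, 7} are pairwise adjacent, and any tree decomposition puts a clique entirely inside one bag — forcing width ≥ 2. The upper and lower bounds meet at 2, so that is the treewidth.

Treewidth 2.
One such decomposition:
Bags: B1 = {1, 3, 10}  B2 = {1, 3, 5}  B3 = {1, 3, 8}  B4 = {1, 3, 4}  B5 = {3, 4, 9}  B6 = {3, 4, 7}  B7 = {3, 5, 6}  B8 = {2, 4, 7}
Tree: B1–B2, B1–B3, B1–B4, B4–B5, B5–B6, B2–B7, B6–B8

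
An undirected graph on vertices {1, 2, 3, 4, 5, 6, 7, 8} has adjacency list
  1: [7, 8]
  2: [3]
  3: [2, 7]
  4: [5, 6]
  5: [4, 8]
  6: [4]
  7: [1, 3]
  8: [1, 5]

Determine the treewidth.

1

A width-1 tree decomposition is:
Bags: B1 = {4, 6}  B2 = {4, 5}  B3 = {5, 8}  B4 = {1, 8}  B5 = {1, 7}  B6 = {3, 7}  B7 = {2, 3}
Tree: B1–B2, B2–B3, B3–B4, B4–B5, B5–B6, B6–B7
Every bag has size at most 2, so the width is 2 − 1 = 1 and tw(G) ≤ 1. Since G has at least one edge (e.g. 6–4), it is not an edgeless graph, so tw(G) ≥ 1. The upper and lower bounds meet at 1, so that is the treewidth.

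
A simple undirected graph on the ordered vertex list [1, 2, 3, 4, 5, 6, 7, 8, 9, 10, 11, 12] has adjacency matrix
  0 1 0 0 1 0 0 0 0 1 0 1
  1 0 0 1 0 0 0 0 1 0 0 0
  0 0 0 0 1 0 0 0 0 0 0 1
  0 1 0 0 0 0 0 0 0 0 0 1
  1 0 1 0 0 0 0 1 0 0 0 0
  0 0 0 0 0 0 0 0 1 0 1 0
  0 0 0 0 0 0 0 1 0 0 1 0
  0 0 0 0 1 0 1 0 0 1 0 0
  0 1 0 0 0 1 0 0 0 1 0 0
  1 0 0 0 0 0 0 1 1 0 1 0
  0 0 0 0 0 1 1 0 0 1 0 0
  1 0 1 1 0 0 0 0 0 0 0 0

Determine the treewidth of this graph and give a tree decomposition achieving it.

Each bag holds 4 vertices, so the decomposition has width 3, which upper-bounds the treewidth. For the lower bound: the 4 vertex sets {6,7,11}, {8}, {10}, {1,2,5,9} are disjoint, each induces a connected subgraph, and every pair is joined by at least one edge of G. Contracting each set to a single vertex therefore yields K_{4} as a minor, and since treewidth is minor-monotone, tw(G) ≥ tw(K_{4}) = 3. Hence tw(G) = 3 exactly.

Treewidth 3.
Bags: B1 = {6, 7, 8, 11}  B2 = {6, 8, 10, 11}  B3 = {6, 8, 9, 10}  B4 = {5, 8, 9, 10}  B5 = {1, 5, 9, 10}  B6 = {1, 2, 5, 9}  B7 = {1, 2, 3, 5}  B8 = {1, 2, 3, 12}  B9 = {2, 3, 4, 12}
Tree: B1–B2, B2–B3, B3–B4, B4–B5, B5–B6, B6–B7, B7–B8, B8–B9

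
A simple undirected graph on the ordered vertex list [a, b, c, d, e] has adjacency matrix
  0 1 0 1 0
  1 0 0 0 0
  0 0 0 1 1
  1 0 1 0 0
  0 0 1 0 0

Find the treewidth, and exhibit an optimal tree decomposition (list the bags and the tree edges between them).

Every bag has size at most 2, so the width is 2 − 1 = 1 and tw(G) ≤ 1. G has an edge, so its treewidth is at least 1. Combining the bounds, tw(G) = 1.

Treewidth 1.
Bags: B1 = {a, b}  B2 = {a, d}  B3 = {c, d}  B4 = {c, e}
Tree: B1–B2, B2–B3, B3–B4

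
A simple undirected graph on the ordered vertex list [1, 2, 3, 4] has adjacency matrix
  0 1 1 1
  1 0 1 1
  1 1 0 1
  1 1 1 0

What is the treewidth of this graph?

A width-3 tree decomposition is:
Bags: B1 = {1, 2, 3, 4}
Tree: (single bag)
With just one bag of size 4, the width is 4 − 1 = 3, so tw(G) ≤ 3. For the lower bound, the 4 vertices {1, 2, 3, 4} are pairwise adjacent, and any tree decomposition puts a clique entirely inside one bag — forcing width ≥ 3. Combining the bounds, tw(G) = 3.

3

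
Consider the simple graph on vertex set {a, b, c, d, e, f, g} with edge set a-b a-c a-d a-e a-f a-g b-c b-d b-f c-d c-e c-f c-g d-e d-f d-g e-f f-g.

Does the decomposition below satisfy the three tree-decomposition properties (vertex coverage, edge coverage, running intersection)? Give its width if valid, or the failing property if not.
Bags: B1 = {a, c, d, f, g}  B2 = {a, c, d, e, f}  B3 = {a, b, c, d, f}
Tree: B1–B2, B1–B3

Checking the three conditions: (i) the bags cover all of {a, b, c, d, e, f, g}; (ii) for each edge, some bag contains both endpoints; (iii) the bags containing any fixed vertex form a subtree. All hold, so the decomposition is valid with width 5 − 1 = 4.

Yes; width 4.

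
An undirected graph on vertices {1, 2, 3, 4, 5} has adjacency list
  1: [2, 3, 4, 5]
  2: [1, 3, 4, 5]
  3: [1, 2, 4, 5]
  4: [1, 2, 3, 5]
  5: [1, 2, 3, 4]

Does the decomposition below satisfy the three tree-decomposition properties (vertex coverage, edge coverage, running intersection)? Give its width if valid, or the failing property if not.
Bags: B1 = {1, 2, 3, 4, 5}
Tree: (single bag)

Checking the three conditions: (i) the bags cover all of {1, 2, 3, 4, 5}; (ii) for each edge, some bag contains both endpoints; (iii) the bags containing any fixed vertex form a subtree. All hold, so the decomposition is valid with width 5 − 1 = 4.

Yes; width 4.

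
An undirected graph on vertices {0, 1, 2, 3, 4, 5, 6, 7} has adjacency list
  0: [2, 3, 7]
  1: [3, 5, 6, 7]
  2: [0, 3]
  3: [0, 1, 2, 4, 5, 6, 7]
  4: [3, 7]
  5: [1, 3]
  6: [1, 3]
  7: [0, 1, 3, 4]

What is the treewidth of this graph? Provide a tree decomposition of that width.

The largest bag has 3 vertices, giving width 2; this decomposition certifies tw(G) ≤ 2. On the other hand G contains the 3-clique {0, 2, 3}. A clique must lie in a single bag of any decomposition, so no decomposition can have width below 2. The upper and lower bounds meet at 2, so that is the treewidth.

Treewidth 2.
One optimal decomposition is:
Bags: B1 = {3, 4, 7}  B2 = {1, 3, 7}  B3 = {1, 3, 6}  B4 = {0, 3, 7}  B5 = {0, 2, 3}  B6 = {1, 3, 5}
Tree: B1–B2, B2–B3, B2–B4, B4–B5, B3–B6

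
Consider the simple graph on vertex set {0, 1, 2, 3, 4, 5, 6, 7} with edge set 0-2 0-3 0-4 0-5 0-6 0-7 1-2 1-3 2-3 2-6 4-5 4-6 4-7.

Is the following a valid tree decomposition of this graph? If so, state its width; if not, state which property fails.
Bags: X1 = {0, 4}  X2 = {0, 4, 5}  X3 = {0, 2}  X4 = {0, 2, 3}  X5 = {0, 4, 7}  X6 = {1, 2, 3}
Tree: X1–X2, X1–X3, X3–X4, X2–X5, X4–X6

A tree decomposition must satisfy three properties: every vertex lies in some bag; for every edge, both endpoints lie together in some bag; and for every vertex, the bags containing it form a connected subtree. Here vertex 6 appears in no bag, so the decomposition is invalid.

No — vertex 6 appears in no bag.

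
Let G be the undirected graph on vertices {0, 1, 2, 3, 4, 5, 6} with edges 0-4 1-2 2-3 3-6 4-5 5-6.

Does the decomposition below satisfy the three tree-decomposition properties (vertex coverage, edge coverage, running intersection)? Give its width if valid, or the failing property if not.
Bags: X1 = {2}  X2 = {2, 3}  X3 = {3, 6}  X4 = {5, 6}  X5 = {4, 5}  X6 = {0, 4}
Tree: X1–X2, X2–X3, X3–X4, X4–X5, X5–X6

No — vertex 1 appears in no bag.

A tree decomposition must satisfy three properties: every vertex lies in some bag; for every edge, both endpoints lie together in some bag; and for every vertex, the bags containing it form a connected subtree. Here vertex 1 appears in no bag, so the decomposition is invalid.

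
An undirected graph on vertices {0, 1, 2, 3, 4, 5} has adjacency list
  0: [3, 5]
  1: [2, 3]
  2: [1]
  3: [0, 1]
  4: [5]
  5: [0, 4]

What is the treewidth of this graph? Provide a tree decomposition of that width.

Treewidth 1.
One such decomposition:
Bags: B1 = {4, 5}  B2 = {0, 5}  B3 = {0, 3}  B4 = {1, 3}  B5 = {1, 2}
Tree: B1–B2, B2–B3, B3–B4, B4–B5

Every bag has size at most 2, so the width is 2 − 1 = 1 and tw(G) ≤ 1. Since G has at least one edge (e.g. 4–5), it is not an edgeless graph, so tw(G) ≥ 1. Combining the bounds, tw(G) = 1.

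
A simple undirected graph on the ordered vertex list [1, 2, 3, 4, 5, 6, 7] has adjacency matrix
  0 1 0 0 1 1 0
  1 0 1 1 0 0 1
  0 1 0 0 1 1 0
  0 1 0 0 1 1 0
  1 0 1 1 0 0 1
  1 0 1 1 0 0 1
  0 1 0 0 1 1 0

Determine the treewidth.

A width-3 tree decomposition is:
Bags: B1 = {2, 4, 5, 6}  B2 = {2, 5, 6, 7}  B3 = {1, 2, 5, 6}  B4 = {2, 3, 5, 6}
Tree: B1–B2, B2–B3, B3–B4
The largest bag has 4 vertices, giving width 3; this decomposition certifies tw(G) ≤ 3. For the lower bound: the 4 vertex sets {2,4}, {6,7}, {5}, {1} are disjoint, each induces a connected subgraph, and every pair is joined by at least one edge of G. Contracting each set to a single vertex therefore yields K_{4} as a minor, and since treewidth is minor-monotone, tw(G) ≥ tw(K_{4}) = 3. The upper and lower bounds meet at 3, so that is the treewidth.

3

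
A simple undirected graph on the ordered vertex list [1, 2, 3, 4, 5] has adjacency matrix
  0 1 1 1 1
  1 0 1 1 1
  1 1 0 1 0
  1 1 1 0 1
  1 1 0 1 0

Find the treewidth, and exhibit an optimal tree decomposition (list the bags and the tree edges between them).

Treewidth 3.
One such decomposition:
Bags: B1 = {1, 2, 4, 5}  B2 = {1, 2, 3, 4}
Tree: B1–B2

The largest bag has 4 vertices, giving width 3; this decomposition certifies tw(G) ≤ 3. Conversely, {1, 2, 3, 4} is a clique of size 4, and the vertices of any clique must share a bag in every tree decomposition; so some bag has ≥ 4 vertices and tw(G) ≥ 3. Therefore the treewidth is 3.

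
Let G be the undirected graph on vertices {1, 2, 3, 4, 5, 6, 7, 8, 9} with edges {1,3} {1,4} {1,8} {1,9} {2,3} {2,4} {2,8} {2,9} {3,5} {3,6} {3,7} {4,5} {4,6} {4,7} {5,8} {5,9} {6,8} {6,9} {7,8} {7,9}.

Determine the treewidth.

4

A width-4 tree decomposition is:
Bags: B1 = {3, 4, 7, 8, 9}  B2 = {3, 4, 6, 8, 9}  B3 = {2, 3, 4, 8, 9}  B4 = {1, 3, 4, 8, 9}  B5 = {3, 4, 5, 8, 9}
Tree: B1–B2, B2–B3, B3–B4, B4–B5
Every bag has size at most 5, so the width is 5 − 1 = 4 and tw(G) ≤ 4. For the lower bound: the 5 vertex sets {3,7}, {4,6}, {2,8}, {9}, {1} are disjoint, each induces a connected subgraph, and every pair is joined by at least one edge of G. Contracting each set to a single vertex therefore yields K_{5} as a minor, and since treewidth is minor-monotone, tw(G) ≥ tw(K_{5}) = 4. Hence tw(G) = 4 exactly.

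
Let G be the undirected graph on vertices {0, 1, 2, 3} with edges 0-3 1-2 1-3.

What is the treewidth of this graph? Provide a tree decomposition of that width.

The largest bag has 2 vertices, giving width 1; this decomposition certifies tw(G) ≤ 1. G has an edge, so its treewidth is at least 1. Therefore the treewidth is 1.

Treewidth 1.
One optimal decomposition is:
Bags: B1 = {1, 2}  B2 = {1, 3}  B3 = {0, 3}
Tree: B1–B2, B2–B3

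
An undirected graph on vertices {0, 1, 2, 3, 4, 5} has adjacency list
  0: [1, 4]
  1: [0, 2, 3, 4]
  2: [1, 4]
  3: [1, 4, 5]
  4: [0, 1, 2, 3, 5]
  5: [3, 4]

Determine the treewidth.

A width-2 tree decomposition is:
Bags: B1 = {1, 2, 4}  B2 = {1, 3, 4}  B3 = {0, 1, 4}  B4 = {3, 4, 5}
Tree: B1–B2, B1–B3, B2–B4
Each bag holds 3 vertices, so the decomposition has width 2, which upper-bounds the treewidth. For the lower bound, the 3 vertices {0, 1, 4} are pairwise adjacent, and any tree decomposition puts a clique entirely inside one bag — forcing width ≥ 2. Therefore the treewidth is 2.

2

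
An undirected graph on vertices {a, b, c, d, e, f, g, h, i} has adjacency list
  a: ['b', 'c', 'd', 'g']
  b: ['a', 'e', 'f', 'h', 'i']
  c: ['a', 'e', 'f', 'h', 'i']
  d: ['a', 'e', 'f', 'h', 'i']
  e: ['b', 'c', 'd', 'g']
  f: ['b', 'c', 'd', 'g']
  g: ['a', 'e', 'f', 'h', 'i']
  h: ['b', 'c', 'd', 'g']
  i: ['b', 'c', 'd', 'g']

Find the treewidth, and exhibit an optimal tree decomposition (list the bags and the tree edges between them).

Treewidth 4.
One optimal decomposition is:
Bags: B1 = {b, c, d, g, h}  B2 = {b, c, d, e, g}  B3 = {b, c, d, f, g}  B4 = {a, b, c, d, g}  B5 = {b, c, d, g, i}
Tree: B1–B2, B2–B3, B3–B4, B4–B5

Every bag has size at most 5, so the width is 5 − 1 = 4 and tw(G) ≤ 4. For the lower bound: the 5 vertex sets {g,h}, {c,e}, {b,f}, {d}, {a} are disjoint, each induces a connected subgraph, and every pair is joined by at least one edge of G. Contracting each set to a single vertex therefore yields K_{5} as a minor, and since treewidth is minor-monotone, tw(G) ≥ tw(K_{5}) = 4. Combining the bounds, tw(G) = 4.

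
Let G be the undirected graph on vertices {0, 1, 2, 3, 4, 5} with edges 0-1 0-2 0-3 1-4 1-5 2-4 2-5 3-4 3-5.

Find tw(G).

A width-3 tree decomposition is:
Bags: B1 = {0, 1, 4, 5}  B2 = {0, 3, 4, 5}  B3 = {0, 2, 4, 5}
Tree: B1–B2, B2–B3
The largest bag has 4 vertices, giving width 3; this decomposition certifies tw(G) ≤ 3. For the lower bound: the 4 vertex sets {1,4}, {0,3}, {5}, {2} are disjoint, each induces a connected subgraph, and every pair is joined by at least one edge of G. Contracting each set to a single vertex therefore yields K_{4} as a minor, and since treewidth is minor-monotone, tw(G) ≥ tw(K_{4}) = 3. Combining the bounds, tw(G) = 3.

3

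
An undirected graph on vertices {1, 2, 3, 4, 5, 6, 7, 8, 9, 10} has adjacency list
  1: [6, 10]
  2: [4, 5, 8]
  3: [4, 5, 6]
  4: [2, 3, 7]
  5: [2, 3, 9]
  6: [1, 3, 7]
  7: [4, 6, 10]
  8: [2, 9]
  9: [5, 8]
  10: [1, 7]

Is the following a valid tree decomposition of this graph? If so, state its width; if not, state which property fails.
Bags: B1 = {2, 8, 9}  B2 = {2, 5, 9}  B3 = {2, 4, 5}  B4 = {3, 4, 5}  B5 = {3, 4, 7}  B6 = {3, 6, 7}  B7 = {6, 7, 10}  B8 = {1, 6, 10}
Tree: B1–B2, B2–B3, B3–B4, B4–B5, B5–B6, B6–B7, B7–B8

Yes; width 2.

Vertex coverage: the bags together contain {1, 2, 3, 4, 5, 6, 7, 8, 9, 10}, the full vertex set. Edge coverage: each edge of G has both endpoints in at least one bag. Running intersection: for every vertex, the bags containing it form a connected subtree. All three properties hold, so this is a valid tree decomposition of width max|bag| − 1 = 2, and hence tw(G) ≤ 2.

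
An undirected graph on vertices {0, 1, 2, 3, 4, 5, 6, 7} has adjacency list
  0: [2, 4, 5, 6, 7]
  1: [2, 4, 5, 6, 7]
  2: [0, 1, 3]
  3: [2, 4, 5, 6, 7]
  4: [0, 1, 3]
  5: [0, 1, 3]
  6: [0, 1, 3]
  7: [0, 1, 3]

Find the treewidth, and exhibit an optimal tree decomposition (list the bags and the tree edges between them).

Every bag has size at most 4, so the width is 4 − 1 = 3 and tw(G) ≤ 3. For the lower bound: the 4 vertex sets {1,7}, {0,5}, {3}, {6} are disjoint, each induces a connected subgraph, and every pair is joined by at least one edge of G. Contracting each set to a single vertex therefore yields K_{4} as a minor, and since treewidth is minor-monotone, tw(G) ≥ tw(K_{4}) = 3. Hence tw(G) = 3 exactly.

Treewidth 3.
One such decomposition:
Bags: B1 = {0, 1, 3, 7}  B2 = {0, 1, 3, 5}  B3 = {0, 1, 3, 6}  B4 = {0, 1, 3, 4}  B5 = {0, 1, 2, 3}
Tree: B1–B2, B2–B3, B3–B4, B4–B5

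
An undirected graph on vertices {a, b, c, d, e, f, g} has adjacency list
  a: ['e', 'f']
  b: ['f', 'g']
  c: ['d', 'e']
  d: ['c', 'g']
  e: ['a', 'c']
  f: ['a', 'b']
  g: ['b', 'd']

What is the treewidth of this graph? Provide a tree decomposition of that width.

Each bag holds 3 vertices, so the decomposition has width 2, which upper-bounds the treewidth. Since f–b–g–d–c–e–a–f is a cycle in G, G is not acyclic. Forests are exactly the graphs of treewidth ≤ 1, so tw(G) ≥ 2. The upper and lower bounds meet at 2, so that is the treewidth.

Treewidth 2.
Bags: B1 = {b, f, g}  B2 = {d, f, g}  B3 = {c, d, f}  B4 = {c, e, f}  B5 = {a, e, f}
Tree: B1–B2, B2–B3, B3–B4, B4–B5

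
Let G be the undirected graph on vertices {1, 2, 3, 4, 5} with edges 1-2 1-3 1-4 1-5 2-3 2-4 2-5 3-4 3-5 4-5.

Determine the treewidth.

4

A width-4 tree decomposition is:
Bags: B1 = {1, 2, 3, 4, 5}
Tree: (single bag)
A single bag containing all 5 vertices is trivially a valid decomposition of width 4. On the other hand G contains the 5-clique {1, 2, 3, 4, 5}. A clique must lie in a single bag of any decomposition, so no decomposition can have width below 4. Hence tw(G) = 4 exactly.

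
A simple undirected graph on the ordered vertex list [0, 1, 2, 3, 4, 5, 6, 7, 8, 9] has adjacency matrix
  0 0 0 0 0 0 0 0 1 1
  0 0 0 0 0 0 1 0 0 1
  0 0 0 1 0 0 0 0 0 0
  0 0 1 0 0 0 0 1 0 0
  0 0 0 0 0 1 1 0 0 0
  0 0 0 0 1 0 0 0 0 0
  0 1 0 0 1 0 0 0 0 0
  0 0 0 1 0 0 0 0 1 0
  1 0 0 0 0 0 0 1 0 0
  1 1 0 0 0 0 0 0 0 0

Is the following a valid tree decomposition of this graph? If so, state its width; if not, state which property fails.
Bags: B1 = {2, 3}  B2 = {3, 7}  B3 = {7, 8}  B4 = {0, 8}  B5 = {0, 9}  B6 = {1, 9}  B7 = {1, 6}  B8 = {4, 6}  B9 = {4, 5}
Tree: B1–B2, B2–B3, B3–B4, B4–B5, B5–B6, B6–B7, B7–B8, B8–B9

Vertex coverage: the bags together contain {0, 1, 2, 3, 4, 5, 6, 7, 8, 9}, the full vertex set. Edge coverage: each edge of G has both endpoints in at least one bag. Running intersection: for every vertex, the bags containing it form a connected subtree. All three properties hold, so this is a valid tree decomposition of width max|bag| − 1 = 1, and hence tw(G) ≤ 1.

Yes; width 1.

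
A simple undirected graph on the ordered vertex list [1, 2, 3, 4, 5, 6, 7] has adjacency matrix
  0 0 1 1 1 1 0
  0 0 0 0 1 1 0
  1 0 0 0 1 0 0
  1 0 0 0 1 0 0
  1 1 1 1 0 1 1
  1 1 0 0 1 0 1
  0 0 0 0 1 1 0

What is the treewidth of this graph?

A width-2 tree decomposition is:
Bags: B1 = {2, 5, 6}  B2 = {1, 5, 6}  B3 = {5, 6, 7}  B4 = {1, 3, 5}  B5 = {1, 4, 5}
Tree: B1–B2, B1–B3, B2–B4, B2–B5
Each bag holds 3 vertices, so the decomposition has width 2, which upper-bounds the treewidth. Conversely, {1, 3, 5} is a clique of size 3, and the vertices of any clique must share a bag in every tree decomposition; so some bag has ≥ 3 vertices and tw(G) ≥ 2. Hence tw(G) = 2 exactly.

2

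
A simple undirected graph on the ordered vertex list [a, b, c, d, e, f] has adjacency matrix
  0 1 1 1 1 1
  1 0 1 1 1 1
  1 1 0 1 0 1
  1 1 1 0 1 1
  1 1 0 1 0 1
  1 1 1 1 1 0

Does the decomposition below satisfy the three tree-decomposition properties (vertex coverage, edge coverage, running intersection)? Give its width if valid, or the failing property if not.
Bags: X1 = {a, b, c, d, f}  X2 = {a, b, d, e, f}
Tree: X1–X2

Checking the three conditions: (i) the bags cover all of {a, b, c, d, e, f}; (ii) for each edge, some bag contains both endpoints; (iii) the bags containing any fixed vertex form a subtree. All hold, so the decomposition is valid with width 5 − 1 = 4.

Yes; width 4.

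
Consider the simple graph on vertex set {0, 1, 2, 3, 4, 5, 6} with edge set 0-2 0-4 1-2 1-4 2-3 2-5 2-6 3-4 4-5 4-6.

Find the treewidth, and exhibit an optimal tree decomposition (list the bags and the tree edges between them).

Every bag has size at most 3, so the width is 3 − 1 = 2 and tw(G) ≤ 2. The edges 4–6–2–1–4 form a cycle, so G is not a tree and its treewidth is at least 2. The upper and lower bounds meet at 2, so that is the treewidth.

Treewidth 2.
Bags: B1 = {2, 4, 6}  B2 = {1, 2, 4}  B3 = {2, 4, 5}  B4 = {0, 2, 4}  B5 = {2, 3, 4}
Tree: B1–B2, B2–B3, B3–B4, B4–B5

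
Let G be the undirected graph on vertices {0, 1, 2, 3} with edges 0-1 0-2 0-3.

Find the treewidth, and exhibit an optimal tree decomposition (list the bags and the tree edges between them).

Treewidth 1.
One optimal decomposition is:
Bags: B1 = {0, 1}  B2 = {0, 2}  B3 = {0, 3}
Tree: B1–B2, B1–B3

Every bag has size at most 2, so the width is 2 − 1 = 1 and tw(G) ≤ 1. Any graph with an edge has treewidth ≥ 1, and G has the edge 0–1. Combining the bounds, tw(G) = 1.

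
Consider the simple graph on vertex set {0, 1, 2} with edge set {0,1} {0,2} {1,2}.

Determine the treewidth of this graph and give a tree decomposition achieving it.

With just one bag of size 3, the width is 3 − 1 = 2, so tw(G) ≤ 2. On the other hand G contains the 3-clique {0, 1, 2}. A clique must lie in a single bag of any decomposition, so no decomposition can have width below 2. Combining the bounds, tw(G) = 2.

Treewidth 2.
One such decomposition:
Bags: B1 = {0, 1, 2}
Tree: (single bag)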